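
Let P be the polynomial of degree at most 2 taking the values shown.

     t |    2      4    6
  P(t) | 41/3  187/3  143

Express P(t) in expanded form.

Write P(t) = at^2 + bt + c. Substituting each data point gives a linear system:
  4a + 2b + c = 41/3
  16a + 4b + c = 187/3
  36a + 6b + c = 143
Solving the system yields a = 4, b = 1/3, c = -3.
So P(t) = 4t^2 + (1/3)t - 3.
Check: P(4) = 187/3. ✓

P(t) = 4t^2 + (1/3)t - 3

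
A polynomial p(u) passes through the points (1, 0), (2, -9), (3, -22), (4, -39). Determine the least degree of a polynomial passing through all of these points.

Forward differences of the values at u = 1, 2, 3, 4:
  p  : 0  -9  -22  -39
  Δ  : -9  -13  -17
  Δ^2: -4  -4
  Δ^3: 0
The second differences are constant (-4) and nonzero, while all higher differences vanish, so the minimal degree is 2.

2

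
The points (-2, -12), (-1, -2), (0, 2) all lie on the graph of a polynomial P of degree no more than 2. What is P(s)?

Write P(s) = as^2 + bs + c. Substituting each data point gives a linear system:
  4a - 2b + c = -12
  a - b + c = -2
  c = 2
Solving the system yields a = -3, b = 1, c = 2.
So P(s) = -3s^2 + s + 2.
Check: P(0) = 2. ✓

P(s) = -3s^2 + s + 2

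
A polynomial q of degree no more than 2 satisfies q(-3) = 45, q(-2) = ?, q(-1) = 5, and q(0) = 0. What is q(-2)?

20

On equispaced nodes a degree-2 polynomial has vanishing third forward difference, so
  - q(-3) + 3·q(-2) - 3·q(-1) + q(0) = 0.
Substituting the known values and solving for q(-2):
  3·q(-2) = 60
  q(-2) = 20.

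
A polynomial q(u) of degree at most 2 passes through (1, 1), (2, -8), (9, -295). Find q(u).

Write q(u) = au^2 + bu + c. Substituting each data point gives a linear system:
  a + b + c = 1
  4a + 2b + c = -8
  81a + 9b + c = -295
Solving the system yields a = -4, b = 3, c = 2.
So q(u) = -4u^2 + 3u + 2.
Check: q(2) = -8. ✓

q(u) = -4u^2 + 3u + 2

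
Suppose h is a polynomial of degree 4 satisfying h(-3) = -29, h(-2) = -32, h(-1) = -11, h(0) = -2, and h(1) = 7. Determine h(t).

Write h(t) = at^4 + bt^3 + ct^2 + dt + e. Substituting each data point gives a linear system:
  81a - 27b + 9c - 3d + e = -29
  16a - 8b + 4c - 2d + e = -32
  a - b + c - d + e = -11
  e = -2
  a + b + c + d + e = 7
Solving the system yields a = 2, b = 6, c = -2, d = 3, e = -2.
So h(t) = 2t⁴ + 6t³ - 2t² + 3t - 2.
Check: h(1) = 7. ✓

h(t) = 2t^4 + 6t^3 - 2t^2 + 3t - 2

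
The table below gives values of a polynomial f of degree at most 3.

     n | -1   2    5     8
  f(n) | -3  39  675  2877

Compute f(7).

Forward differences of the values at n = -1, 2, 5, 8:
  f  : -3  39  675  2877
  Δ  : 42  636  2202
  Δ^2: 594  1566
  Δ^3: 972
The third differences are constant, confirming degree 3.
Interpolating (Newton forward form) and evaluating at n = 7 gives f(7) = 1909.

1909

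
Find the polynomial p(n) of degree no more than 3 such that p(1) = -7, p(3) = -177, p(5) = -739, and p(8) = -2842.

Write p(n) = an^3 + bn^2 + cn + d. Substituting each data point gives a linear system:
  a + b + c + d = -7
  27a + 9b + 3c + d = -177
  125a + 25b + 5c + d = -739
  512a + 64b + 8c + d = -2842
Solving the system yields a = -5, b = -4, c = -4, d = 6.
So p(n) = -5n^3 - 4n^2 - 4n + 6.
Check: p(1) = -7. ✓

p(n) = -5n^3 - 4n^2 - 4n + 6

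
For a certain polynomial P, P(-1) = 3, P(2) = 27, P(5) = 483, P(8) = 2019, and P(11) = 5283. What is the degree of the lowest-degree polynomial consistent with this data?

3

Forward differences of the values at t = -1, 2, 5, 8, 11:
  P  : 3  27  483  2019  5283
  Δ  : 24  456  1536  3264
  Δ^2: 432  1080  1728
  Δ^3: 648  648
  Δ^4: 0
The third differences are constant (648) and nonzero, while all higher differences vanish, so the minimal degree is 3.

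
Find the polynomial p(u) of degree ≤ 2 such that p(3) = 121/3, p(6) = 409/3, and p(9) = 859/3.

Write p(u) = au^2 + bu + c. Substituting each data point gives a linear system:
  9a + 3b + c = 121/3
  36a + 6b + c = 409/3
  81a + 9b + c = 859/3
Solving the system yields a = 3, b = 5, c = -5/3.
So p(u) = 3u^2 + 5u - 5/3.
Check: p(6) = 409/3. ✓

p(u) = 3u^2 + 5u - 5/3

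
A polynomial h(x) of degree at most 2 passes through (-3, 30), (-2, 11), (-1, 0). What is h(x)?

h(x) = 4x^2 + x - 3

Write h(x) = ax^2 + bx + c. Substituting each data point gives a linear system:
  9a - 3b + c = 30
  4a - 2b + c = 11
  a - b + c = 0
Solving the system yields a = 4, b = 1, c = -3.
So h(x) = 4x² + x - 3.
Check: h(-1) = 0. ✓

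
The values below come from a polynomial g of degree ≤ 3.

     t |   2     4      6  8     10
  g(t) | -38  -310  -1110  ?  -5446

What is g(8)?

On equispaced nodes a degree-3 polynomial has vanishing fourth forward difference, so
  g(2) - 4·g(4) + 6·g(6) - 4·g(8) + g(10) = 0.
Substituting the known values and solving for g(8):
  -4·g(8) = 10904
  g(8) = -2726.

-2726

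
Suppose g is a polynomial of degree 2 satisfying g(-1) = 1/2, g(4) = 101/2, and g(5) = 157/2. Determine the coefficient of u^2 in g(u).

Write g(u) = au^2 + bu + c. Substituting each data point gives a linear system:
  a - b + c = 1/2
  16a + 4b + c = 101/2
  25a + 5b + c = 157/2
Solving the system yields a = 3, b = 1, c = -3/2.
So g(u) = 3u² + u - 3/2.
The leading coefficient is 3.

3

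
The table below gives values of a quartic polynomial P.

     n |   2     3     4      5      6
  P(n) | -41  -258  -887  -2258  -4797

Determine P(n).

Write P(n) = an^4 + bn^3 + cn^2 + dn + e. Substituting each data point gives a linear system:
  16a + 8b + 4c + 2d + e = -41
  81a + 27b + 9c + 3d + e = -258
  256a + 64b + 16c + 4d + e = -887
  625a + 125b + 25c + 5d + e = -2258
  1296a + 216b + 36c + 6d + e = -4797
Solving the system yields a = -4, b = 1, c = 5, d = -1, e = -3.
So P(n) = -4n^4 + n^3 + 5n^2 - n - 3.
Check: P(6) = -4797. ✓

P(n) = -4n^4 + n^3 + 5n^2 - n - 3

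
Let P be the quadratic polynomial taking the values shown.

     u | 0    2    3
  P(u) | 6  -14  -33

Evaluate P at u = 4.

-58

Write P(u) = au^2 + bu + c. Substituting each data point gives a linear system:
  c = 6
  4a + 2b + c = -14
  9a + 3b + c = -33
Solving the system yields a = -3, b = -4, c = 6.
So P(u) = -3u^2 - 4u + 6.
Then P(4) = -58.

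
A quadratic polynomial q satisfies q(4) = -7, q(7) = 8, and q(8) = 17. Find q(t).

q(t) = t^2 - 6t + 1

Write q(t) = at^2 + bt + c. Substituting each data point gives a linear system:
  16a + 4b + c = -7
  49a + 7b + c = 8
  64a + 8b + c = 17
Solving the system yields a = 1, b = -6, c = 1.
So q(t) = t^2 - 6t + 1.
Check: q(7) = 8. ✓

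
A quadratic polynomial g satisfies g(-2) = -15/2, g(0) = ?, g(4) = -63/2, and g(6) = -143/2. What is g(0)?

1/2

The 3 known points determine the degree-2 polynomial uniquely.
Write g(t) = at^2 + bt + c. Substituting each data point gives a linear system:
  4a - 2b + c = -15/2
  16a + 4b + c = -63/2
  36a + 6b + c = -143/2
Solving the system yields a = -2, b = 0, c = 1/2.
So g(t) = -2t² + 1/2.
Then g(0) = 1/2.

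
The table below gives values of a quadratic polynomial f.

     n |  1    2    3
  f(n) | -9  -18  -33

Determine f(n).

Write f(n) = an^2 + bn + c. Substituting each data point gives a linear system:
  a + b + c = -9
  4a + 2b + c = -18
  9a + 3b + c = -33
Solving the system yields a = -3, b = 0, c = -6.
So f(n) = -3n^2 - 6.
Check: f(2) = -18. ✓

f(n) = -3n^2 - 6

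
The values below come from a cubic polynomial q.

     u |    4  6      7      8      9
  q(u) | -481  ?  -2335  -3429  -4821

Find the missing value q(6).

The 4 known points determine the degree-3 polynomial uniquely.
Write q(u) = au^3 + bu^2 + cu + d. Substituting each data point gives a linear system:
  64a + 16b + 4c + d = -481
  343a + 49b + 7c + d = -2335
  512a + 64b + 8c + d = -3429
  729a + 81b + 9c + d = -4821
Solving the system yields a = -6, b = -5, c = -5, d = 3.
So q(u) = -6u^3 - 5u^2 - 5u + 3.
Then q(6) = -1503.

-1503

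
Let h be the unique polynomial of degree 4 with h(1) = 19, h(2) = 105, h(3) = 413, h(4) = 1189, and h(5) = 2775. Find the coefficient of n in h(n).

Write h(n) = an^4 + bn^3 + cn^2 + dn + e. Substituting each data point gives a linear system:
  a + b + c + d + e = 19
  16a + 8b + 4c + 2d + e = 105
  81a + 27b + 9c + 3d + e = 413
  256a + 64b + 16c + 4d + e = 1189
  625a + 125b + 25c + 5d + e = 2775
Solving the system yields a = 4, b = 1, c = 5, d = 4, e = 5.
So h(n) = 4n^4 + n^3 + 5n^2 + 4n + 5.
The coefficient of n is 4.

4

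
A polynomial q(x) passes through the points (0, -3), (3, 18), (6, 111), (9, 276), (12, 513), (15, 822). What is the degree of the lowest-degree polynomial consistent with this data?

Forward differences of the values at x = 0, 3, 6, 9, 12, 15:
  q  : -3  18  111  276  513  822
  Δ  : 21  93  165  237  309
  Δ^2: 72  72  72  72
  Δ^3: 0  0  0
  Δ^4: 0  0
  Δ^5: 0
The second differences are constant (72) and nonzero, while all higher differences vanish, so the minimal degree is 2.

2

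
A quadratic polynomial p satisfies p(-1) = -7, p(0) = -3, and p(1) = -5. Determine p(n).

p(n) = -3n^2 + n - 3

Write p(n) = an^2 + bn + c. Substituting each data point gives a linear system:
  a - b + c = -7
  c = -3
  a + b + c = -5
Solving the system yields a = -3, b = 1, c = -3.
So p(n) = -3n² + n - 3.
Check: p(0) = -3. ✓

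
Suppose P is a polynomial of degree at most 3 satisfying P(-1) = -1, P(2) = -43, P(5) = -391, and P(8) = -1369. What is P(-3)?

Write P(s) = as^3 + bs^2 + cs + d. Substituting each data point gives a linear system:
  -a + b - c + d = -1
  8a + 4b + 2c + d = -43
  125a + 25b + 5c + d = -391
  512a + 64b + 8c + d = -1369
Solving the system yields a = -2, b = -5, c = -3, d = -1.
So P(s) = -2s^3 - 5s^2 - 3s - 1.
Then P(-3) = 17.

17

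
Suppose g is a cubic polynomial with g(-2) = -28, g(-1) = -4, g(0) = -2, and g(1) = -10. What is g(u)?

Write g(u) = au^3 + bu^2 + cu + d. Substituting each data point gives a linear system:
  -8a + 4b - 2c + d = -28
  -a + b - c + d = -4
  d = -2
  a + b + c + d = -10
Solving the system yields a = 2, b = -5, c = -5, d = -2.
So g(u) = 2u³ - 5u² - 5u - 2.
Check: g(-1) = -4. ✓

g(u) = 2u^3 - 5u^2 - 5u - 2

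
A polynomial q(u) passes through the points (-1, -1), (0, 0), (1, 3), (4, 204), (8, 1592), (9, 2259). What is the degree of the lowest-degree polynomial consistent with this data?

3

Divided differences on the nodes -1, 0, 1, 4, 8, 9:
  order 0: -1  0  3  204  1592  2259
  order 1: 1  3  67  347  667
  order 2: 1  16  40  64
  order 3: 3  3  3
  order 4: 0  0
  order 5: 0
The order-3 divided differences are all 3 (nonzero) and every higher order vanishes, so the data lies on a polynomial of degree exactly 3.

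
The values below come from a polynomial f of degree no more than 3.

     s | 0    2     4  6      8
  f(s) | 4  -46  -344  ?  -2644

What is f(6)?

-1130

The 4 known points determine the degree-3 polynomial uniquely.
Write f(s) = as^3 + bs^2 + cs + d. Substituting each data point gives a linear system:
  d = 4
  8a + 4b + 2c + d = -46
  64a + 16b + 4c + d = -344
  512a + 64b + 8c + d = -2644
Solving the system yields a = -5, b = -1, c = -3, d = 4.
So f(s) = -5s^3 - s^2 - 3s + 4.
Then f(6) = -1130.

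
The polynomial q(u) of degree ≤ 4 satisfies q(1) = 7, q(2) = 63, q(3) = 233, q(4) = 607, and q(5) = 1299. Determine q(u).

Write q(u) = au^4 + bu^3 + cu^2 + du + e. Substituting each data point gives a linear system:
  a + b + c + d + e = 7
  16a + 8b + 4c + 2d + e = 63
  81a + 27b + 9c + 3d + e = 233
  256a + 64b + 16c + 4d + e = 607
  625a + 125b + 25c + 5d + e = 1299
Solving the system yields a = 1, b = 5, c = 2, d = 0, e = -1.
So q(u) = u⁴ + 5u³ + 2u² - 1.
Check: q(5) = 1299. ✓

q(u) = u^4 + 5u^3 + 2u^2 - 1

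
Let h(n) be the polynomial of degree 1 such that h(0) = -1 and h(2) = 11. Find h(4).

Using the Lagrange interpolation formula with nodes 0, 2:
  L_0(n) = (n - 2) / -2
  L_1(n) = n / 2
Then h(n) = -1·L_0(n) + 11·L_1(n).
Expanding and collecting terms gives h(n) = 6n - 1.
Evaluating at n = 4: h(4) = 23.

23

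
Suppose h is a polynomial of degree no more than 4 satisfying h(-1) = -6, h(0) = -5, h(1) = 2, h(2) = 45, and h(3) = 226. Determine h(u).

h(u) = 3u^4 - u^3 + 5u - 5

Using the Lagrange interpolation formula with nodes -1, 0, 1, 2, 3:
  L_0(u) = u(u - 1)(u - 2)(u - 3) / 24
  L_1(u) = (u + 1)(u - 1)(u - 2)(u - 3) / -6
  L_2(u) = (u + 1)u(u - 2)(u - 3) / 4
  L_3(u) = (u + 1)u(u - 1)(u - 3) / -6
  L_4(u) = (u + 1)u(u - 1)(u - 2) / 24
Then h(u) = -6·L_0(u) - 5·L_1(u) + 2·L_2(u) + 45·L_3(u) + 226·L_4(u).
Expanding and collecting terms gives h(u) = 3u^4 - u^3 + 5u - 5.
Check: h(0) = -5. ✓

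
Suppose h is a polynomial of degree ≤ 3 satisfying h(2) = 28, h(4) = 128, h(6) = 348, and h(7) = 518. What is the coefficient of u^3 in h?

1

Write h(u) = au^3 + bu^2 + cu + d. Substituting each data point gives a linear system:
  8a + 4b + 2c + d = 28
  64a + 16b + 4c + d = 128
  216a + 36b + 6c + d = 348
  343a + 49b + 7c + d = 518
Solving the system yields a = 1, b = 3, c = 4, d = 0.
So h(u) = u^3 + 3u^2 + 4u.
The leading coefficient is 1.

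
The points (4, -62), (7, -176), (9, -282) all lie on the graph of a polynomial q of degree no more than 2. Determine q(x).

Write q(x) = ax^2 + bx + c. Substituting each data point gives a linear system:
  16a + 4b + c = -62
  49a + 7b + c = -176
  81a + 9b + c = -282
Solving the system yields a = -3, b = -5, c = 6.
So q(x) = -3x^2 - 5x + 6.
Check: q(9) = -282. ✓

q(x) = -3x^2 - 5x + 6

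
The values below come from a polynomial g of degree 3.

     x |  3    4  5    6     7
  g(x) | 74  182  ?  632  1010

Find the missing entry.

The 4 known points determine the degree-3 polynomial uniquely.
Write g(x) = ax^3 + bx^2 + cx + d. Substituting each data point gives a linear system:
  27a + 9b + 3c + d = 74
  64a + 16b + 4c + d = 182
  216a + 36b + 6c + d = 632
  343a + 49b + 7c + d = 1010
Solving the system yields a = 3, b = 0, c = -3, d = 2.
So g(x) = 3x^3 - 3x + 2.
Then g(5) = 362.

362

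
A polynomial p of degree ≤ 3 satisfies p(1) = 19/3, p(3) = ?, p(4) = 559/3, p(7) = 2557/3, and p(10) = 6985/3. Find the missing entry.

265/3

The 4 known points determine the degree-3 polynomial uniquely.
Write p(x) = ax^3 + bx^2 + cx + d. Substituting each data point gives a linear system:
  a + b + c + d = 19/3
  64a + 16b + 4c + d = 559/3
  343a + 49b + 7c + d = 2557/3
  1000a + 100b + 10c + d = 6985/3
Solving the system yields a = 2, b = 3, c = 3, d = -5/3.
So p(x) = 2x^3 + 3x^2 + 3x - 5/3.
Then p(3) = 265/3.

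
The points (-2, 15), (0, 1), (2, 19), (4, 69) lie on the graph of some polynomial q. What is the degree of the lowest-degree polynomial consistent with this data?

2

Forward differences of the values at u = -2, 0, 2, 4:
  q  : 15  1  19  69
  Δ  : -14  18  50
  Δ^2: 32  32
  Δ^3: 0
The second differences are constant (32) and nonzero, while all higher differences vanish, so the minimal degree is 2.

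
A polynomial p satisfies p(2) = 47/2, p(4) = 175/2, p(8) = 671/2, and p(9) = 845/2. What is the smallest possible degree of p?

Divided differences on the nodes 2, 4, 8, 9:
  order 0: 47/2  175/2  671/2  845/2
  order 1: 32  62  87
  order 2: 5  5
  order 3: 0
The order-2 divided differences are all 5 (nonzero) and every higher order vanishes, so the data lies on a polynomial of degree exactly 2.

2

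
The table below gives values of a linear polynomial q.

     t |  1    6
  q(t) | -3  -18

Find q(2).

-6

Write q(t) = at + b. Substituting each data point gives a linear system:
  a + b = -3
  6a + b = -18
Solving the system yields a = -3, b = 0.
So q(t) = -3t.
Then q(2) = -6.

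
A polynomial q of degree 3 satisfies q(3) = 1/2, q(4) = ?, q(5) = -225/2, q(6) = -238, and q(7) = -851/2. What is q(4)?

-37

The 4 known points determine the degree-3 polynomial uniquely.
Write q(t) = at^3 + bt^2 + ct + d. Substituting each data point gives a linear system:
  27a + 9b + 3c + d = 1/2
  125a + 25b + 5c + d = -225/2
  216a + 36b + 6c + d = -238
  343a + 49b + 7c + d = -851/2
Solving the system yields a = -2, b = 5, c = 3/2, d = 5.
So q(t) = -2t^3 + 5t^2 + (3/2)t + 5.
Then q(4) = -37.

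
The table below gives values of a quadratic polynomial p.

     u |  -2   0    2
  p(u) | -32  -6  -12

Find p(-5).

Forward differences of the values at u = -2, 0, 2:
  p  : -32  -6  -12
  Δ  : 26  -6
  Δ^2: -32
The second differences are constant, confirming degree 2.
Interpolating (Newton forward form) and evaluating at u = -5 gives p(-5) = -131.

-131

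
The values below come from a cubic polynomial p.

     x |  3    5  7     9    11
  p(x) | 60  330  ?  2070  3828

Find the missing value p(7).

952

On equispaced nodes a degree-3 polynomial has vanishing fourth forward difference, so
  p(3) - 4·p(5) + 6·p(7) - 4·p(9) + p(11) = 0.
Substituting the known values and solving for p(7):
  6·p(7) = 5712
  p(7) = 952.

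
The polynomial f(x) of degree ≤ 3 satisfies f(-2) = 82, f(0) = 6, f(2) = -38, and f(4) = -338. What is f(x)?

f(x) = -6x^3 + 4x^2 - 6x + 6

Write f(x) = ax^3 + bx^2 + cx + d. Substituting each data point gives a linear system:
  -8a + 4b - 2c + d = 82
  d = 6
  8a + 4b + 2c + d = -38
  64a + 16b + 4c + d = -338
Solving the system yields a = -6, b = 4, c = -6, d = 6.
So f(x) = -6x^3 + 4x^2 - 6x + 6.
Check: f(-2) = 82. ✓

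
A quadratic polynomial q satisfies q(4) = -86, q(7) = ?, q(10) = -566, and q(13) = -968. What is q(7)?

The 3 known points determine the degree-2 polynomial uniquely.
Write q(t) = at^2 + bt + c. Substituting each data point gives a linear system:
  16a + 4b + c = -86
  100a + 10b + c = -566
  169a + 13b + c = -968
Solving the system yields a = -6, b = 4, c = -6.
So q(t) = -6t² + 4t - 6.
Then q(7) = -272.

-272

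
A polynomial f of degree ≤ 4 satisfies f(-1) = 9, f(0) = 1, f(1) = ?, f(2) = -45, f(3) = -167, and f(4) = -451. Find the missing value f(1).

-7

The 5 known points determine the degree-4 polynomial uniquely.
Write f(u) = au^4 + bu^3 + cu^2 + du + e. Substituting each data point gives a linear system:
  a - b + c - d + e = 9
  e = 1
  16a + 8b + 4c + 2d + e = -45
  81a + 27b + 9c + 3d + e = -167
  256a + 64b + 16c + 4d + e = -451
Solving the system yields a = -1, b = -3, c = 1, d = -5, e = 1.
So f(u) = -u^4 - 3u^3 + u^2 - 5u + 1.
Then f(1) = -7.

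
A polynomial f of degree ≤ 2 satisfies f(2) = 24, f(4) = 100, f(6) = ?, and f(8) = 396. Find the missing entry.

224

On equispaced nodes a degree-2 polynomial has vanishing third forward difference, so
  - f(2) + 3·f(4) - 3·f(6) + f(8) = 0.
Substituting the known values and solving for f(6):
  -3·f(6) = -672
  f(6) = 224.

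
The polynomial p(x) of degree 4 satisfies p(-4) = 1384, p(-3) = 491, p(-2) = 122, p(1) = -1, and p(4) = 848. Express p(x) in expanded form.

Write p(x) = ax^4 + bx^3 + cx^2 + dx + e. Substituting each data point gives a linear system:
  256a - 64b + 16c - 4d + e = 1384
  81a - 27b + 9c - 3d + e = 491
  16a - 8b + 4c - 2d + e = 122
  a + b + c + d + e = -1
  256a + 64b + 16c + 4d + e = 848
Solving the system yields a = 4, b = -4, c = 6, d = -3, e = -4.
So p(x) = 4x^4 - 4x^3 + 6x^2 - 3x - 4.
Check: p(4) = 848. ✓

p(x) = 4x^4 - 4x^3 + 6x^2 - 3x - 4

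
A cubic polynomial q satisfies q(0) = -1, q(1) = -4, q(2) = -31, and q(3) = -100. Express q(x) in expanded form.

Write q(x) = ax^3 + bx^2 + cx + d. Substituting each data point gives a linear system:
  d = -1
  a + b + c + d = -4
  8a + 4b + 2c + d = -31
  27a + 9b + 3c + d = -100
Solving the system yields a = -3, b = -3, c = 3, d = -1.
So q(x) = -3x^3 - 3x^2 + 3x - 1.
Check: q(2) = -31. ✓

q(x) = -3x^3 - 3x^2 + 3x - 1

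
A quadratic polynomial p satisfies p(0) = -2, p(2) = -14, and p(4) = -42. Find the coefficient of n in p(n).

-2

Write p(n) = an^2 + bn + c. Substituting each data point gives a linear system:
  c = -2
  4a + 2b + c = -14
  16a + 4b + c = -42
Solving the system yields a = -2, b = -2, c = -2.
So p(n) = -2n^2 - 2n - 2.
The coefficient of n is -2.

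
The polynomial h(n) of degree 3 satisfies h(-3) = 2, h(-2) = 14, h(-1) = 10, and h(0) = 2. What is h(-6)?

-250

Forward differences of the values at n = -3, -2, -1, 0:
  h  : 2  14  10  2
  Δ  : 12  -4  -8
  Δ^2: -16  -4
  Δ^3: 12
The third differences are constant, confirming degree 3.
Interpolating (Newton forward form) and evaluating at n = -6 gives h(-6) = -250.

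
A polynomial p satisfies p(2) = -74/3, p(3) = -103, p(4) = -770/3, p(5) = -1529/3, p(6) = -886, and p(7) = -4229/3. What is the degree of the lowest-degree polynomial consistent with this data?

3

Forward differences of the values at t = 2, 3, 4, 5, 6, 7:
  p  : -74/3  -103  -770/3  -1529/3  -886  -4229/3
  Δ  : -235/3  -461/3  -253  -1129/3  -1571/3
  Δ^2: -226/3  -298/3  -370/3  -442/3
  Δ^3: -24  -24  -24
  Δ^4: 0  0
  Δ^5: 0
The third differences are constant (-24) and nonzero, while all higher differences vanish, so the minimal degree is 3.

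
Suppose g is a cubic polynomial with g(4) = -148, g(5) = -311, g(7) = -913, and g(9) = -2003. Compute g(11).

Using the Lagrange interpolation formula with nodes 4, 5, 7, 9:
  L_0(s) = (s - 5)(s - 7)(s - 9) / -15
  L_1(s) = (s - 4)(s - 7)(s - 9) / 8
  L_2(s) = (s - 4)(s - 5)(s - 9) / -12
  L_3(s) = (s - 4)(s - 5)(s - 7) / 40
Then g(s) = -148·L_0(s) - 311·L_1(s) - 913·L_2(s) - 2003·L_3(s).
Expanding and collecting terms gives g(s) = -3s^3 + 2s^2 + 2s + 4.
Evaluating at s = 11: g(11) = -3725.

-3725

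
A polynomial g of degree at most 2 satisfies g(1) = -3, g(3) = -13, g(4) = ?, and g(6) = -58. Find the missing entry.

-24

The 3 known points determine the degree-2 polynomial uniquely.
Write g(x) = ax^2 + bx + c. Substituting each data point gives a linear system:
  a + b + c = -3
  9a + 3b + c = -13
  36a + 6b + c = -58
Solving the system yields a = -2, b = 3, c = -4.
So g(x) = -2x^2 + 3x - 4.
Then g(4) = -24.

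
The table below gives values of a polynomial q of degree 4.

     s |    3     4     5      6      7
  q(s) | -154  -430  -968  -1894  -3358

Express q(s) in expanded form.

Write q(s) = as^4 + bs^3 + cs^2 + ds + e. Substituting each data point gives a linear system:
  81a + 27b + 9c + 3d + e = -154
  256a + 64b + 16c + 4d + e = -430
  625a + 125b + 25c + 5d + e = -968
  1296a + 216b + 36c + 6d + e = -1894
  2401a + 343b + 49c + 7d + e = -3358
Solving the system yields a = -1, b = -3, c = 2, d = -4, e = 2.
So q(s) = -s^4 - 3s^3 + 2s^2 - 4s + 2.
Check: q(6) = -1894. ✓

q(s) = -s^4 - 3s^3 + 2s^2 - 4s + 2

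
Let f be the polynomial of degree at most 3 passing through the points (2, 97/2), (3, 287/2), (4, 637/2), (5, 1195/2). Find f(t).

Write f(t) = at^3 + bt^2 + ct + d. Substituting each data point gives a linear system:
  8a + 4b + 2c + d = 97/2
  27a + 9b + 3c + d = 287/2
  64a + 16b + 4c + d = 637/2
  125a + 25b + 5c + d = 1195/2
Solving the system yields a = 4, b = 4, c = -1, d = 5/2.
So f(t) = 4t^3 + 4t^2 - t + 5/2.
Check: f(5) = 1195/2. ✓

f(t) = 4t^3 + 4t^2 - t + 5/2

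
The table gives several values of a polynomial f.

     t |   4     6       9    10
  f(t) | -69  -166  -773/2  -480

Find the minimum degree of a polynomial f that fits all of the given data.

2

Divided differences on the nodes 4, 6, 9, 10:
  order 0: -69  -166  -773/2  -480
  order 1: -97/2  -147/2  -187/2
  order 2: -5  -5
  order 3: 0
The order-2 divided differences are all -5 (nonzero) and every higher order vanishes, so the data lies on a polynomial of degree exactly 2.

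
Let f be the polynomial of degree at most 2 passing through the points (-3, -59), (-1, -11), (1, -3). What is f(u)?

f(u) = -5u^2 + 4u - 2

Write f(u) = au^2 + bu + c. Substituting each data point gives a linear system:
  9a - 3b + c = -59
  a - b + c = -11
  a + b + c = -3
Solving the system yields a = -5, b = 4, c = -2.
So f(u) = -5u^2 + 4u - 2.
Check: f(-1) = -11. ✓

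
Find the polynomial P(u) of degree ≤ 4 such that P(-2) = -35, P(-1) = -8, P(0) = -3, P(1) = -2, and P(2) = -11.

Write P(u) = au^4 + bu^3 + cu^2 + du + e. Substituting each data point gives a linear system:
  16a - 8b + 4c - 2d + e = -35
  a - b + c - d + e = -8
  e = -3
  a + b + c + d + e = -2
  16a + 8b + 4c + 2d + e = -11
Solving the system yields a = -1, b = 1, c = -1, d = 2, e = -3.
So P(u) = -u^4 + u^3 - u^2 + 2u - 3.
Check: P(-1) = -8. ✓

P(u) = -u^4 + u^3 - u^2 + 2u - 3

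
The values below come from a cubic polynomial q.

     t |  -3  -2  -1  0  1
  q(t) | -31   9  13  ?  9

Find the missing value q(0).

On equispaced nodes a degree-3 polynomial has vanishing fourth forward difference, so
  q(-3) - 4·q(-2) + 6·q(-1) - 4·q(0) + q(1) = 0.
Substituting the known values and solving for q(0):
  -4·q(0) = -20
  q(0) = 5.

5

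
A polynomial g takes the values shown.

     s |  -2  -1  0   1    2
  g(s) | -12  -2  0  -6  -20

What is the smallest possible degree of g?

Forward differences of the values at s = -2, -1, 0, 1, 2:
  g  : -12  -2  0  -6  -20
  Δ  : 10  2  -6  -14
  Δ^2: -8  -8  -8
  Δ^3: 0  0
  Δ^4: 0
The second differences are constant (-8) and nonzero, while all higher differences vanish, so the minimal degree is 2.

2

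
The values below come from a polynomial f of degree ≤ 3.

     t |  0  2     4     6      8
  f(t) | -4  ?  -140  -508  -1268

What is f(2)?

-20

On equispaced nodes a degree-3 polynomial has vanishing fourth forward difference, so
  f(0) - 4·f(2) + 6·f(4) - 4·f(6) + f(8) = 0.
Substituting the known values and solving for f(2):
  -4·f(2) = 80
  f(2) = -20.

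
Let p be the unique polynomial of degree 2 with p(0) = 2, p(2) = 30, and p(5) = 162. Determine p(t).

Write p(t) = at^2 + bt + c. Substituting each data point gives a linear system:
  c = 2
  4a + 2b + c = 30
  25a + 5b + c = 162
Solving the system yields a = 6, b = 2, c = 2.
So p(t) = 6t^2 + 2t + 2.
Check: p(2) = 30. ✓

p(t) = 6t^2 + 2t + 2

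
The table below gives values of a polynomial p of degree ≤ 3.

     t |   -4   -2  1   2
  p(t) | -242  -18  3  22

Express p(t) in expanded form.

Using the Lagrange interpolation formula with nodes -4, -2, 1, 2:
  L_0(t) = (t + 2)(t - 1)(t - 2) / -60
  L_1(t) = (t + 4)(t - 1)(t - 2) / 24
  L_2(t) = (t + 4)(t + 2)(t - 2) / -15
  L_3(t) = (t + 4)(t + 2)(t - 1) / 24
Then p(t) = -242·L_0(t) - 18·L_1(t) + 3·L_2(t) + 22·L_3(t).
Expanding and collecting terms gives p(t) = 4t³ - t² - 6t + 6.
Check: p(1) = 3. ✓

p(t) = 4t^3 - t^2 - 6t + 6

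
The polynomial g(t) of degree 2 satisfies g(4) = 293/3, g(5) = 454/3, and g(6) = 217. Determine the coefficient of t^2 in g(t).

Write g(t) = at^2 + bt + c. Substituting each data point gives a linear system:
  16a + 4b + c = 293/3
  25a + 5b + c = 454/3
  36a + 6b + c = 217
Solving the system yields a = 6, b = -1/3, c = 3.
So g(t) = 6t^2 - (1/3)t + 3.
The leading coefficient is 6.

6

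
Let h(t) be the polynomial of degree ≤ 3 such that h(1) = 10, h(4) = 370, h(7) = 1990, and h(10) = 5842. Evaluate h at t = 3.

Using the Lagrange interpolation formula with nodes 1, 4, 7, 10:
  L_0(t) = (t - 4)(t - 7)(t - 10) / -162
  L_1(t) = (t - 1)(t - 7)(t - 10) / 54
  L_2(t) = (t - 1)(t - 4)(t - 10) / -54
  L_3(t) = (t - 1)(t - 4)(t - 7) / 162
Then h(t) = 10·L_0(t) + 370·L_1(t) + 1990·L_2(t) + 5842·L_3(t).
Expanding and collecting terms gives h(t) = 6t^3 - 2t^2 + 4t + 2.
Evaluating at t = 3: h(3) = 158.

158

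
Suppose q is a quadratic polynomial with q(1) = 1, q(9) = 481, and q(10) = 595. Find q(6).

Using the Lagrange interpolation formula with nodes 1, 9, 10:
  L_0(t) = (t - 9)(t - 10) / 72
  L_1(t) = (t - 1)(t - 10) / -8
  L_2(t) = (t - 1)(t - 9) / 9
Then q(t) = 1·L_0(t) + 481·L_1(t) + 595·L_2(t).
Expanding and collecting terms gives q(t) = 6t^2 - 5.
Evaluating at t = 6: q(6) = 211.

211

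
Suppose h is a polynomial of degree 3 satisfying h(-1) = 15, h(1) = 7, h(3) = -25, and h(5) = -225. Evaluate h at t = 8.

Using the Lagrange interpolation formula with nodes -1, 1, 3, 5:
  L_0(t) = (t - 1)(t - 3)(t - 5) / -48
  L_1(t) = (t + 1)(t - 3)(t - 5) / 16
  L_2(t) = (t + 1)(t - 1)(t - 5) / -16
  L_3(t) = (t + 1)(t - 1)(t - 3) / 48
Then h(t) = 15·L_0(t) + 7·L_1(t) - 25·L_2(t) - 225·L_3(t).
Expanding and collecting terms gives h(t) = -3t^3 + 6t^2 - t + 5.
Evaluating at t = 8: h(8) = -1155.

-1155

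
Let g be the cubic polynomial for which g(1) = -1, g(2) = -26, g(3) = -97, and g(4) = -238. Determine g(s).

Write g(s) = as^3 + bs^2 + cs + d. Substituting each data point gives a linear system:
  a + b + c + d = -1
  8a + 4b + 2c + d = -26
  27a + 9b + 3c + d = -97
  64a + 16b + 4c + d = -238
Solving the system yields a = -4, b = 1, c = 0, d = 2.
So g(s) = -4s³ + s² + 2.
Check: g(3) = -97. ✓

g(s) = -4s^3 + s^2 + 2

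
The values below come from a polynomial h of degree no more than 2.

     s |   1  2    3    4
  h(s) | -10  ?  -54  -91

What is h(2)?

On equispaced nodes a degree-2 polynomial has vanishing third forward difference, so
  - h(1) + 3·h(2) - 3·h(3) + h(4) = 0.
Substituting the known values and solving for h(2):
  3·h(2) = -81
  h(2) = -27.

-27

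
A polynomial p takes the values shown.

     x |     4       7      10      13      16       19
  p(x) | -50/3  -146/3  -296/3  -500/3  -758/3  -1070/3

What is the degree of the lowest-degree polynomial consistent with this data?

2

Forward differences of the values at x = 4, 7, 10, 13, 16, 19:
  p  : -50/3  -146/3  -296/3  -500/3  -758/3  -1070/3
  Δ  : -32  -50  -68  -86  -104
  Δ^2: -18  -18  -18  -18
  Δ^3: 0  0  0
  Δ^4: 0  0
  Δ^5: 0
The second differences are constant (-18) and nonzero, while all higher differences vanish, so the minimal degree is 2.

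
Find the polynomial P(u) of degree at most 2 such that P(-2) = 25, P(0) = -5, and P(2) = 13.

Write P(u) = au^2 + bu + c. Substituting each data point gives a linear system:
  4a - 2b + c = 25
  c = -5
  4a + 2b + c = 13
Solving the system yields a = 6, b = -3, c = -5.
So P(u) = 6u² - 3u - 5.
Check: P(2) = 13. ✓

P(u) = 6u^2 - 3u - 5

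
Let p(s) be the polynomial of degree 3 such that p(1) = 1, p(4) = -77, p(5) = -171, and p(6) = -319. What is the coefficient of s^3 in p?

-2

Write p(s) = as^3 + bs^2 + cs + d. Substituting each data point gives a linear system:
  a + b + c + d = 1
  64a + 16b + 4c + d = -77
  125a + 25b + 5c + d = -171
  216a + 36b + 6c + d = -319
Solving the system yields a = -2, b = 3, c = 1, d = -1.
So p(s) = -2s^3 + 3s^2 + s - 1.
The leading coefficient is -2.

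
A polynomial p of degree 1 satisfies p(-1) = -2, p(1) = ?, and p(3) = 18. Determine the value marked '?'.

The 2 known points determine the degree-1 polynomial uniquely.
Write p(x) = ax + b. Substituting each data point gives a linear system:
  -a + b = -2
  3a + b = 18
Solving the system yields a = 5, b = 3.
So p(x) = 5x + 3.
Then p(1) = 8.

8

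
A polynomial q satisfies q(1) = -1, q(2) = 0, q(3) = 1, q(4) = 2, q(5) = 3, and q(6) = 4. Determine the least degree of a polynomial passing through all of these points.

Forward differences of the values at x = 1, 2, 3, 4, 5, 6:
  q  : -1  0  1  2  3  4
  Δ  : 1  1  1  1  1
  Δ^2: 0  0  0  0
  Δ^3: 0  0  0
  Δ^4: 0  0
  Δ^5: 0
The first differences are constant (1) and nonzero, while all higher differences vanish, so the minimal degree is 1.

1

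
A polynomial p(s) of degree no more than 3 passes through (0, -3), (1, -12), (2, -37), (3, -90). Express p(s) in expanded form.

p(s) = -2s^3 - 2s^2 - 5s - 3

Write p(s) = as^3 + bs^2 + cs + d. Substituting each data point gives a linear system:
  d = -3
  a + b + c + d = -12
  8a + 4b + 2c + d = -37
  27a + 9b + 3c + d = -90
Solving the system yields a = -2, b = -2, c = -5, d = -3.
So p(s) = -2s³ - 2s² - 5s - 3.
Check: p(0) = -3. ✓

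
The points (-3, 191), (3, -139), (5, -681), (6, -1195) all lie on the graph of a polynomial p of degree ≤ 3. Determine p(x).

Write p(x) = ax^3 + bx^2 + cx + d. Substituting each data point gives a linear system:
  -27a + 9b - 3c + d = 191
  27a + 9b + 3c + d = -139
  125a + 25b + 5c + d = -681
  216a + 36b + 6c + d = -1195
Solving the system yields a = -6, b = 3, c = -1, d = -1.
So p(x) = -6x^3 + 3x^2 - x - 1.
Check: p(-3) = 191. ✓

p(x) = -6x^3 + 3x^2 - x - 1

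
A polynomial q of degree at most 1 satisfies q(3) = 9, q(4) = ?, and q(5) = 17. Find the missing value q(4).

On equispaced nodes a degree-1 polynomial has vanishing second forward difference, so
  q(3) - 2·q(4) + q(5) = 0.
Substituting the known values and solving for q(4):
  -2·q(4) = -26
  q(4) = 13.

13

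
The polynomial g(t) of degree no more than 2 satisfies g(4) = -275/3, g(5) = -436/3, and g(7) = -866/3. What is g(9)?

Using the Lagrange interpolation formula with nodes 4, 5, 7:
  L_0(t) = (t - 5)(t - 7) / 3
  L_1(t) = (t - 4)(t - 7) / -2
  L_2(t) = (t - 4)(t - 5) / 6
Then g(t) = -275/3·L_0(t) - 436/3·L_1(t) - 866/3·L_2(t).
Expanding and collecting terms gives g(t) = -6t² + (1/3)t + 3.
Evaluating at t = 9: g(9) = -480.

-480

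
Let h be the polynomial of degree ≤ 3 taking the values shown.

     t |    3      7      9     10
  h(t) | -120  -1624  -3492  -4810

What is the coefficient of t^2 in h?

2

Write h(t) = at^3 + bt^2 + ct + d. Substituting each data point gives a linear system:
  27a + 9b + 3c + d = -120
  343a + 49b + 7c + d = -1624
  729a + 81b + 9c + d = -3492
  1000a + 100b + 10c + d = -4810
Solving the system yields a = -5, b = 2, c = -1, d = 0.
So h(t) = -5t^3 + 2t^2 - t.
The coefficient of t^2 is 2.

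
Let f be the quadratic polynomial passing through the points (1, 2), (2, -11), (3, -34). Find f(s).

Write f(s) = as^2 + bs + c. Substituting each data point gives a linear system:
  a + b + c = 2
  4a + 2b + c = -11
  9a + 3b + c = -34
Solving the system yields a = -5, b = 2, c = 5.
So f(s) = -5s² + 2s + 5.
Check: f(1) = 2. ✓

f(s) = -5s^2 + 2s + 5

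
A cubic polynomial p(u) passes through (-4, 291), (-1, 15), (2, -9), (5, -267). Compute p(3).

Write p(u) = au^3 + bu^2 + cu + d. Substituting each data point gives a linear system:
  -64a + 16b - 4c + d = 291
  -a + b - c + d = 15
  8a + 4b + 2c + d = -9
  125a + 25b + 5c + d = -267
Solving the system yields a = -3, b = 5, c = -4, d = 3.
So p(u) = -3u^3 + 5u^2 - 4u + 3.
Then p(3) = -45.

-45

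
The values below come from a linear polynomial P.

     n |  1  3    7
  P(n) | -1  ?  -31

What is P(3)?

The 2 known points determine the degree-1 polynomial uniquely.
Write P(n) = an + b. Substituting each data point gives a linear system:
  a + b = -1
  7a + b = -31
Solving the system yields a = -5, b = 4.
So P(n) = -5n + 4.
Then P(3) = -11.

-11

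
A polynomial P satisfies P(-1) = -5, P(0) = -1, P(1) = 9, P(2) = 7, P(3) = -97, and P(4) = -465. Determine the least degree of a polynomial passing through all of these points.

4

Forward differences of the values at u = -1, 0, 1, 2, 3, 4:
  P  : -5  -1  9  7  -97  -465
  Δ  : 4  10  -2  -104  -368
  Δ^2: 6  -12  -102  -264
  Δ^3: -18  -90  -162
  Δ^4: -72  -72
  Δ^5: 0
The fourth differences are constant (-72) and nonzero, while all higher differences vanish, so the minimal degree is 4.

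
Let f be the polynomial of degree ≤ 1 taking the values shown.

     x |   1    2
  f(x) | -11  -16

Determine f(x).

f(x) = -5x - 6

Write f(x) = ax + b. Substituting each data point gives a linear system:
  a + b = -11
  2a + b = -16
Solving the system yields a = -5, b = -6.
So f(x) = -5x - 6.
Check: f(1) = -11. ✓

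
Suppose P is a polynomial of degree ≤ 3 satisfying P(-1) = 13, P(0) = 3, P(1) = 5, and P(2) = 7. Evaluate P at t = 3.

-3

Write P(t) = at^3 + bt^2 + ct + d. Substituting each data point gives a linear system:
  -a + b - c + d = 13
  d = 3
  a + b + c + d = 5
  8a + 4b + 2c + d = 7
Solving the system yields a = -2, b = 6, c = -2, d = 3.
So P(t) = -2t³ + 6t² - 2t + 3.
Then P(3) = -3.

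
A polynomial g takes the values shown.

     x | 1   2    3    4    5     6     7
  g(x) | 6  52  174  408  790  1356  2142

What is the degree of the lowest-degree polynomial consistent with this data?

Forward differences of the values at x = 1, 2, 3, 4, 5, 6, 7:
  g  : 6  52  174  408  790  1356  2142
  Δ  : 46  122  234  382  566  786
  Δ^2: 76  112  148  184  220
  Δ^3: 36  36  36  36
  Δ^4: 0  0  0
  Δ^5: 0  0
  Δ^6: 0
The third differences are constant (36) and nonzero, while all higher differences vanish, so the minimal degree is 3.

3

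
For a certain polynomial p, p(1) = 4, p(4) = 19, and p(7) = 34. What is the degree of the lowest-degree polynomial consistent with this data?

1

Forward differences of the values at n = 1, 4, 7:
  p  : 4  19  34
  Δ  : 15  15
  Δ^2: 0
The first differences are constant (15) and nonzero, while all higher differences vanish, so the minimal degree is 1.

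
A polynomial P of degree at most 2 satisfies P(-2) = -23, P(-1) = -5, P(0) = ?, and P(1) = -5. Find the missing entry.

1

The 3 known points determine the degree-2 polynomial uniquely.
Write P(u) = au^2 + bu + c. Substituting each data point gives a linear system:
  4a - 2b + c = -23
  a - b + c = -5
  a + b + c = -5
Solving the system yields a = -6, b = 0, c = 1.
So P(u) = -6u² + 1.
Then P(0) = 1.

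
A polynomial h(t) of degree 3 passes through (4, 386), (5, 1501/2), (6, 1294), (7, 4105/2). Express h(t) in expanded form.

h(t) = 6t^3 - (1/2)t^2 + 3t - 2

Using the Lagrange interpolation formula with nodes 4, 5, 6, 7:
  L_0(t) = (t - 5)(t - 6)(t - 7) / -6
  L_1(t) = (t - 4)(t - 6)(t - 7) / 2
  L_2(t) = (t - 4)(t - 5)(t - 7) / -2
  L_3(t) = (t - 4)(t - 5)(t - 6) / 6
Then h(t) = 386·L_0(t) + 1501/2·L_1(t) + 1294·L_2(t) + 4105/2·L_3(t).
Expanding and collecting terms gives h(t) = 6t^3 - (1/2)t^2 + 3t - 2.
Check: h(4) = 386. ✓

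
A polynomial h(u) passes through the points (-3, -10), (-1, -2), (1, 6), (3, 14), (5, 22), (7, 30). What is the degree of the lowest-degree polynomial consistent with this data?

Forward differences of the values at u = -3, -1, 1, 3, 5, 7:
  h  : -10  -2  6  14  22  30
  Δ  : 8  8  8  8  8
  Δ^2: 0  0  0  0
  Δ^3: 0  0  0
  Δ^4: 0  0
  Δ^5: 0
The first differences are constant (8) and nonzero, while all higher differences vanish, so the minimal degree is 1.

1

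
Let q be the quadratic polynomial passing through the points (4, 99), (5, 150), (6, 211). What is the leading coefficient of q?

Write q(n) = an^2 + bn + c. Substituting each data point gives a linear system:
  16a + 4b + c = 99
  25a + 5b + c = 150
  36a + 6b + c = 211
Solving the system yields a = 5, b = 6, c = -5.
So q(n) = 5n^2 + 6n - 5.
The leading coefficient is 5.

5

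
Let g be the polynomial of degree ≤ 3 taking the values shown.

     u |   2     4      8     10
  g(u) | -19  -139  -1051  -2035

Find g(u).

Using the Lagrange interpolation formula with nodes 2, 4, 8, 10:
  L_0(u) = (u - 4)(u - 8)(u - 10) / -96
  L_1(u) = (u - 2)(u - 8)(u - 10) / 48
  L_2(u) = (u - 2)(u - 4)(u - 10) / -48
  L_3(u) = (u - 2)(u - 4)(u - 8) / 96
Then g(u) = -19·L_0(u) - 139·L_1(u) - 1051·L_2(u) - 2035·L_3(u).
Expanding and collecting terms gives g(u) = -2u^3 - 4u + 5.
Check: g(10) = -2035. ✓

g(u) = -2u^3 - 4u + 5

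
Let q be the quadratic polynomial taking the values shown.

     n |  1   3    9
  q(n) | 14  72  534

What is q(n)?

Write q(n) = an^2 + bn + c. Substituting each data point gives a linear system:
  a + b + c = 14
  9a + 3b + c = 72
  81a + 9b + c = 534
Solving the system yields a = 6, b = 5, c = 3.
So q(n) = 6n^2 + 5n + 3.
Check: q(9) = 534. ✓

q(n) = 6n^2 + 5n + 3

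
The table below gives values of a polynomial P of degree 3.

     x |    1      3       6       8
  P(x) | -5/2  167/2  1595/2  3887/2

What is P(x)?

P(x) = 4x^3 - x^2 - 5x - 1/2

Write P(x) = ax^3 + bx^2 + cx + d. Substituting each data point gives a linear system:
  a + b + c + d = -5/2
  27a + 9b + 3c + d = 167/2
  216a + 36b + 6c + d = 1595/2
  512a + 64b + 8c + d = 3887/2
Solving the system yields a = 4, b = -1, c = -5, d = -1/2.
So P(x) = 4x^3 - x^2 - 5x - 1/2.
Check: P(3) = 167/2. ✓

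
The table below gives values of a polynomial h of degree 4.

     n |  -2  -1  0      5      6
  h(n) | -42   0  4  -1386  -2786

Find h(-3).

-194

Using the Lagrange interpolation formula with nodes -2, -1, 0, 5, 6:
  L_0(n) = (n + 1)n(n - 5)(n - 6) / 112
  L_1(n) = (n + 2)n(n - 5)(n - 6) / -42
  L_2(n) = (n + 2)(n + 1)(n - 5)(n - 6) / 60
  L_3(n) = (n + 2)(n + 1)n(n - 6) / -210
  L_4(n) = (n + 2)(n + 1)n(n - 5) / 336
Then h(n) = -42·L_0(n) + 0·L_1(n) + 4·L_2(n) - 1386·L_3(n) - 2786·L_4(n).
Expanding and collecting terms gives h(n) = -2n^4 - 5n^2 - 3n + 4.
Evaluating at n = -3: h(-3) = -194.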